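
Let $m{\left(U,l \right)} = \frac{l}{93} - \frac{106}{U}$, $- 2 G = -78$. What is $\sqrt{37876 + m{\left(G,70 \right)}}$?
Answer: $\frac{2 \sqrt{1537771027}}{403} \approx 194.61$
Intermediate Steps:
$G = 39$ ($G = \left(- \frac{1}{2}\right) \left(-78\right) = 39$)
$m{\left(U,l \right)} = - \frac{106}{U} + \frac{l}{93}$ ($m{\left(U,l \right)} = l \frac{1}{93} - \frac{106}{U} = \frac{l}{93} - \frac{106}{U} = - \frac{106}{U} + \frac{l}{93}$)
$\sqrt{37876 + m{\left(G,70 \right)}} = \sqrt{37876 + \left(- \frac{106}{39} + \frac{1}{93} \cdot 70\right)} = \sqrt{37876 + \left(\left(-106\right) \frac{1}{39} + \frac{70}{93}\right)} = \sqrt{37876 + \left(- \frac{106}{39} + \frac{70}{93}\right)} = \sqrt{37876 - \frac{792}{403}} = \sqrt{\frac{15263236}{403}} = \frac{2 \sqrt{1537771027}}{403}$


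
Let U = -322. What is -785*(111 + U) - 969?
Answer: 164666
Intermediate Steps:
-785*(111 + U) - 969 = -785*(111 - 322) - 969 = -785*(-211) - 969 = 165635 - 969 = 164666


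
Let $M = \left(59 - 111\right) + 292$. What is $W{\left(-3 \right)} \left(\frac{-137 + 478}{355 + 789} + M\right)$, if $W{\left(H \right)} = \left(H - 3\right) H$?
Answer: $\frac{224919}{52} \approx 4325.4$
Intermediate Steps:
$W{\left(H \right)} = H \left(-3 + H\right)$ ($W{\left(H \right)} = \left(-3 + H\right) H = H \left(-3 + H\right)$)
$M = 240$ ($M = -52 + 292 = 240$)
$W{\left(-3 \right)} \left(\frac{-137 + 478}{355 + 789} + M\right) = - 3 \left(-3 - 3\right) \left(\frac{-137 + 478}{355 + 789} + 240\right) = \left(-3\right) \left(-6\right) \left(\frac{341}{1144} + 240\right) = 18 \left(341 \cdot \frac{1}{1144} + 240\right) = 18 \left(\frac{31}{104} + 240\right) = 18 \cdot \frac{24991}{104} = \frac{224919}{52}$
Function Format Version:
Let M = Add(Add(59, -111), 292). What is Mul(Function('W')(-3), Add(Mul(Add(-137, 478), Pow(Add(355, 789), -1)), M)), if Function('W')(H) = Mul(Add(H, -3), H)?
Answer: Rational(224919, 52) ≈ 4325.4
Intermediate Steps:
Function('W')(H) = Mul(H, Add(-3, H)) (Function('W')(H) = Mul(Add(-3, H), H) = Mul(H, Add(-3, H)))
M = 240 (M = Add(-52, 292) = 240)
Mul(Function('W')(-3), Add(Mul(Add(-137, 478), Pow(Add(355, 789), -1)), M)) = Mul(Mul(-3, Add(-3, -3)), Add(Mul(Add(-137, 478), Pow(Add(355, 789), -1)), 240)) = Mul(Mul(-3, -6), Add(Mul(341, Pow(1144, -1)), 240)) = Mul(18, Add(Mul(341, Rational(1, 1144)), 240)) = Mul(18, Add(Rational(31, 104), 240)) = Mul(18, Rational(24991, 104)) = Rational(224919, 52)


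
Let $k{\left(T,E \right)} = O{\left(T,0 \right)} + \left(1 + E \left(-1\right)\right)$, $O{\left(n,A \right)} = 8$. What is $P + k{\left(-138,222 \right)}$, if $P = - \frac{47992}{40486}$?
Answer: $- \frac{4335755}{20243} \approx -214.19$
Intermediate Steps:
$k{\left(T,E \right)} = 9 - E$ ($k{\left(T,E \right)} = 8 + \left(1 + E \left(-1\right)\right) = 8 - \left(-1 + E\right) = 9 - E$)
$P = - \frac{23996}{20243}$ ($P = \left(-47992\right) \frac{1}{40486} = - \frac{23996}{20243} \approx -1.1854$)
$P + k{\left(-138,222 \right)} = - \frac{23996}{20243} + \left(9 - 222\right) = - \frac{23996}{20243} - 213 = - \frac{4335755}{20243}$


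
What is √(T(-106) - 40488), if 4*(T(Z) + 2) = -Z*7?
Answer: I*√161218/2 ≈ 200.76*I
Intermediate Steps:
T(Z) = -2 - 7*Z/4 (T(Z) = -2 + (-Z*7)/4 = -2 + (-7*Z)/4 = -2 - 7*Z/4)
√(T(-106) - 40488) = √((-2 - 7/4*(-106)) - 40488) = √((-2 + 371/2) - 40488) = √(367/2 - 40488) = √(-80609/2) = I*√161218/2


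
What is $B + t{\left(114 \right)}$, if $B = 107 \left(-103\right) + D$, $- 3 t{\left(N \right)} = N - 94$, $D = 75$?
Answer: $- \frac{32858}{3} \approx -10953.0$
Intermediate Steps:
$t{\left(N \right)} = \frac{94}{3} - \frac{N}{3}$ ($t{\left(N \right)} = - \frac{N - 94}{3} = - \frac{-94 + N}{3} = \frac{94}{3} - \frac{N}{3}$)
$B = -10946$ ($B = 107 \left(-103\right) + 75 = -11021 + 75 = -10946$)
$B + t{\left(114 \right)} = -10946 + \left(\frac{94}{3} - 38\right) = -10946 - \frac{20}{3} = - \frac{32858}{3}$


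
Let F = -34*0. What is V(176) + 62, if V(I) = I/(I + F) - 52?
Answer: 11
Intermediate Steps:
F = 0
V(I) = -51 (V(I) = I/(I + 0) - 52 = I/I - 52 = 1 - 52 = -51)
V(176) + 62 = -51 + 62 = 11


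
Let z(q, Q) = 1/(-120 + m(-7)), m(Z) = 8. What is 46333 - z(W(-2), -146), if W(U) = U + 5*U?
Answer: 5189297/112 ≈ 46333.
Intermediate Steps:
W(U) = 6*U
z(q, Q) = -1/112 (z(q, Q) = 1/(-120 + 8) = 1/(-112) = -1/112)
46333 - z(W(-2), -146) = 46333 - 1*(-1/112) = 46333 + 1/112 = 5189297/112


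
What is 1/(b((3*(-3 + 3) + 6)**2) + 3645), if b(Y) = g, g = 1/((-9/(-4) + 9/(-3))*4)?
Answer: 3/10934 ≈ 0.00027437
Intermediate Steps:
g = -1/3 (g = 1/((-9*(-1/4) + 9*(-1/3))*4) = 1/((9/4 - 3)*4) = 1/(-3/4*4) = 1/(-3) = -1/3 ≈ -0.33333)
b(Y) = -1/3
1/(b((3*(-3 + 3) + 6)**2) + 3645) = 1/(-1/3 + 3645) = 1/(10934/3) = 3/10934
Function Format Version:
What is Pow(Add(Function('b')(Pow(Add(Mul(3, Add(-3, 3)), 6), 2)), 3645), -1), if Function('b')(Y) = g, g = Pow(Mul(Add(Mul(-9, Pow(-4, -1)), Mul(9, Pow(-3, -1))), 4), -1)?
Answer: Rational(3, 10934) ≈ 0.00027437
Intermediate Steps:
g = Rational(-1, 3) (g = Pow(Mul(Add(Mul(-9, Rational(-1, 4)), Mul(9, Rational(-1, 3))), 4), -1) = Pow(Mul(Add(Rational(9, 4), -3), 4), -1) = Pow(Mul(Rational(-3, 4), 4), -1) = Pow(-3, -1) = Rational(-1, 3) ≈ -0.33333)
Function('b')(Y) = Rational(-1, 3)
Pow(Add(Function('b')(Pow(Add(Mul(3, Add(-3, 3)), 6), 2)), 3645), -1) = Pow(Add(Rational(-1, 3), 3645), -1) = Pow(Rational(10934, 3), -1) = Rational(3, 10934)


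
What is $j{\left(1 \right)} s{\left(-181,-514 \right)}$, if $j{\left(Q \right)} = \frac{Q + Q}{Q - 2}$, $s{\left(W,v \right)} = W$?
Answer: $362$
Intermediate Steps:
$j{\left(Q \right)} = \frac{2 Q}{-2 + Q}$
$j{\left(1 \right)} s{\left(-181,-514 \right)} = 2 \cdot 1 \frac{1}{-2 + 1} \left(-181\right) = 2 \cdot 1 \frac{1}{-1} \left(-181\right) = 2 \cdot 1 \left(-1\right) \left(-181\right) = \left(-2\right) \left(-181\right) = 362$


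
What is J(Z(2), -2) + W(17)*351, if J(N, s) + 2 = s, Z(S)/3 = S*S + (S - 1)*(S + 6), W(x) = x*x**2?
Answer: 1724459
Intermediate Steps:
W(x) = x**3
Z(S) = 3*S**2 + 3*(-1 + S)*(6 + S) (Z(S) = 3*(S*S + (S - 1)*(S + 6)) = 3*(S**2 + (-1 + S)*(6 + S)) = 3*S**2 + 3*(-1 + S)*(6 + S))
J(N, s) = -2 + s
J(Z(2), -2) + W(17)*351 = (-2 - 2) + 17**3*351 = -4 + 4913*351 = -4 + 1724463 = 1724459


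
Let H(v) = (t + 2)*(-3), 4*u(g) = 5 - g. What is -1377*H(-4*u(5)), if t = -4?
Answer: -8262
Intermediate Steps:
u(g) = 5/4 - g/4 (u(g) = (5 - g)/4 = 5/4 - g/4)
H(v) = 6 (H(v) = (-4 + 2)*(-3) = -2*(-3) = 6)
-1377*H(-4*u(5)) = -1377*6 = -8262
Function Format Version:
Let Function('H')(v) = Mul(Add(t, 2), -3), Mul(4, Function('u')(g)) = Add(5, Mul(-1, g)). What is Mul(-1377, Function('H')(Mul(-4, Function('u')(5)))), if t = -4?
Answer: -8262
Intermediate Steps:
Function('u')(g) = Add(Rational(5, 4), Mul(Rational(-1, 4), g)) (Function('u')(g) = Mul(Rational(1, 4), Add(5, Mul(-1, g))) = Add(Rational(5, 4), Mul(Rational(-1, 4), g)))
Function('H')(v) = 6 (Function('H')(v) = Mul(Add(-4, 2), -3) = Mul(-2, -3) = 6)
Mul(-1377, Function('H')(Mul(-4, Function('u')(5)))) = Mul(-1377, 6) = -8262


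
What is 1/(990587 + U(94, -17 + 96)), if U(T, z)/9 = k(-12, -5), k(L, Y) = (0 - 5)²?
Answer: 1/990812 ≈ 1.0093e-6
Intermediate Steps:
k(L, Y) = 25 (k(L, Y) = (-5)² = 25)
U(T, z) = 225 (U(T, z) = 9*25 = 225)
1/(990587 + U(94, -17 + 96)) = 1/(990587 + 225) = 1/990812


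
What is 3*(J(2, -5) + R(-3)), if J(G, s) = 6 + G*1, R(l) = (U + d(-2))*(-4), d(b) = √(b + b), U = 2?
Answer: -24*I ≈ -24.0*I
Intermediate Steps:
d(b) = √2*√b (d(b) = √(2*b) = √2*√b)
R(l) = -8 - 8*I (R(l) = (2 + √2*√(-2))*(-4) = (2 + √2*(I*√2))*(-4) = (2 + 2*I)*(-4) = -8 - 8*I)
J(G, s) = 6 + G
3*(J(2, -5) + R(-3)) = 3*((6 + 2) + (-8 - 8*I)) = 3*(8 + (-8 - 8*I)) = 3*(-8*I) = -24*I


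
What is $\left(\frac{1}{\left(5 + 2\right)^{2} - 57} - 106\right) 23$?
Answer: $- \frac{19527}{8} \approx -2440.9$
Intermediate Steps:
$\left(\frac{1}{\left(5 + 2\right)^{2} - 57} - 106\right) 23 = \left(\frac{1}{7^{2} - 57} - 106\right) 23 = \left(\frac{1}{49 - 57} - 106\right) 23 = \left(\frac{1}{-8} - 106\right) 23 = \left(- \frac{1}{8} - 106\right) 23 = \left(- \frac{849}{8}\right) 23 = - \frac{19527}{8}$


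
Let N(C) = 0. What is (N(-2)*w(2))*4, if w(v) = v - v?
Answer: 0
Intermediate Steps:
w(v) = 0
(N(-2)*w(2))*4 = (0*0)*4 = 0*4 = 0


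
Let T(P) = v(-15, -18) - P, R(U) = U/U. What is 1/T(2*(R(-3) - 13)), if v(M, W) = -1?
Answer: 1/23 ≈ 0.043478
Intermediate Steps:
R(U) = 1
T(P) = -1 - P
1/T(2*(R(-3) - 13)) = 1/(-1 - 2*(1 - 13)) = 1/(-1 - 2*(-12)) = 1/(-1 - 1*(-24)) = 1/(-1 + 24) = 1/23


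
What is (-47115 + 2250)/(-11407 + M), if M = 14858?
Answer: -44865/3451 ≈ -13.001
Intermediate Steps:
(-47115 + 2250)/(-11407 + M) = (-47115 + 2250)/(-11407 + 14858) = -44865/3451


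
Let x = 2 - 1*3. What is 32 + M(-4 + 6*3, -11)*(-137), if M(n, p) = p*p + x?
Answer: -16408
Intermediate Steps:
x = -1 (x = 2 - 3 = -1)
M(n, p) = -1 + p² (M(n, p) = p*p - 1 = p² - 1 = -1 + p²)
32 + M(-4 + 6*3, -11)*(-137) = 32 + (-1 + (-11)²)*(-137) = 32 + (-1 + 121)*(-137) = 32 + 120*(-137) = 32 - 16440 = -16408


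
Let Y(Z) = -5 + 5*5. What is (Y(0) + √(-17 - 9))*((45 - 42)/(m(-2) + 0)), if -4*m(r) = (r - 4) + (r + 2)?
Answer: 40 + 2*I*√26 ≈ 40.0 + 10.198*I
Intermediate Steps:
Y(Z) = 20 (Y(Z) = -5 + 25 = 20)
m(r) = ½ - r/2 (m(r) = -((r - 4) + (r + 2))/4 = -((-4 + r) + (2 + r))/4 = -(-2 + 2*r)/4 = ½ - r/2)
(Y(0) + √(-17 - 9))*((45 - 42)/(m(-2) + 0)) = (20 + √(-17 - 9))*((45 - 42)/((½ - ½*(-2)) + 0)) = (20 + √(-26))*(3/((½ + 1) + 0)) = (20 + I*√26)*(3/(3/2 + 0)) = (20 + I*√26)*(3/(3/2)) = (20 + I*√26)*(3*(⅔)) = (20 + I*√26)*2 = 40 + 2*I*√26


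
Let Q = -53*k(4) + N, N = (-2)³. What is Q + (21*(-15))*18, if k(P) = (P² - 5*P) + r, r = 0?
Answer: -5466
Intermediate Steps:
k(P) = P² - 5*P (k(P) = (P² - 5*P) + 0 = P² - 5*P)
N = -8
Q = 204 (Q = -212*(-5 + 4) - 8 = -212*(-1) - 8 = -53*(-4) - 8 = 212 - 8 = 204)
Q + (21*(-15))*18 = 204 + (21*(-15))*18 = 204 - 315*18 = 204 - 5670 = -5466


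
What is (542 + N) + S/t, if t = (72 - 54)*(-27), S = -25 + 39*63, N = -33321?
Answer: -7966513/243 ≈ -32784.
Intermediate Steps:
S = 2432 (S = -25 + 2457 = 2432)
t = -486 (t = 18*(-27) = -486)
(542 + N) + S/t = (542 - 33321) + 2432/(-486) = -32779 + 2432*(-1/486) = -32779 - 1216/243 = -7966513/243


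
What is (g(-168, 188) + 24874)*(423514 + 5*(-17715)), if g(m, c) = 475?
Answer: 8490368711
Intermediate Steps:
(g(-168, 188) + 24874)*(423514 + 5*(-17715)) = (475 + 24874)*(423514 + 5*(-17715)) = 25349*(423514 - 88575) = 25349*334939 = 8490368711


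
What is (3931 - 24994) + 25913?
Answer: 4850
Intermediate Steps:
(3931 - 24994) + 25913 = -21063 + 25913 = 4850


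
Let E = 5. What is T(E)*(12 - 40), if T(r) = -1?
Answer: 28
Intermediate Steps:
T(E)*(12 - 40) = -(12 - 40) = -1*(-28) = 28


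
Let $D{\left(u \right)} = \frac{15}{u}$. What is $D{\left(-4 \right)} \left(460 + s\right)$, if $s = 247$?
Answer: $- \frac{10605}{4} \approx -2651.3$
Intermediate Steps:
$D{\left(-4 \right)} \left(460 + s\right) = \frac{15}{-4} \left(460 + 247\right) = 15 \left(- \frac{1}{4}\right) 707 = \left(- \frac{15}{4}\right) 707 = - \frac{10605}{4}$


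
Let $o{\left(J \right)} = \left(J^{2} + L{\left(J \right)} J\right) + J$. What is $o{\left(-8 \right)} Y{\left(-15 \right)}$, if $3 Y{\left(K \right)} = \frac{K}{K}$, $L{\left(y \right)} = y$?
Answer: $40$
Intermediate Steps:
$o{\left(J \right)} = J + 2 J^{2}$ ($o{\left(J \right)} = \left(J^{2} + J J\right) + J = \left(J^{2} + J^{2}\right) + J = 2 J^{2} + J = J + 2 J^{2}$)
$Y{\left(K \right)} = \frac{1}{3}$ ($Y{\left(K \right)} = \frac{K \frac{1}{K}}{3} = \frac{1}{3} \cdot 1 = \frac{1}{3}$)
$o{\left(-8 \right)} Y{\left(-15 \right)} = - 8 \left(1 + 2 \left(-8\right)\right) \frac{1}{3} = - 8 \left(1 - 16\right) \frac{1}{3} = \left(-8\right) \left(-15\right) \frac{1}{3} = 120 \cdot \frac{1}{3} = 40$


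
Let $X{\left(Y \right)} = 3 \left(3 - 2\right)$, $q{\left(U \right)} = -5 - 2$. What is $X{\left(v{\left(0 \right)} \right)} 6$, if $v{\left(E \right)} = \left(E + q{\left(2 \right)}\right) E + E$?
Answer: $18$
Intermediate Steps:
$q{\left(U \right)} = -7$ ($q{\left(U \right)} = -5 - 2 = -7$)
$v{\left(E \right)} = E + E \left(-7 + E\right)$ ($v{\left(E \right)} = \left(E - 7\right) E + E = \left(-7 + E\right) E + E = E \left(-7 + E\right) + E = E + E \left(-7 + E\right)$)
$X{\left(Y \right)} = 3$ ($X{\left(Y \right)} = 3 \cdot 1 = 3$)
$X{\left(v{\left(0 \right)} \right)} 6 = 3 \cdot 6 = 18$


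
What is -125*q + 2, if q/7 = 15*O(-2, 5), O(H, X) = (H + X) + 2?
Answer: -65623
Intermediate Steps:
O(H, X) = 2 + H + X
q = 525 (q = 7*(15*(2 - 2 + 5)) = 7*(15*5) = 7*75 = 525)
-125*q + 2 = -125*525 + 2 = -65625 + 2 = -65623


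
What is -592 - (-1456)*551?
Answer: 801664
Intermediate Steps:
-592 - (-1456)*551 = -592 - 1456*(-551) = -592 + 802256 = 801664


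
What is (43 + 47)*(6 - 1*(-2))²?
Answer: 5760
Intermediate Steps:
(43 + 47)*(6 - 1*(-2))² = 90*(6 + 2)² = 90*8² = 90*64 = 5760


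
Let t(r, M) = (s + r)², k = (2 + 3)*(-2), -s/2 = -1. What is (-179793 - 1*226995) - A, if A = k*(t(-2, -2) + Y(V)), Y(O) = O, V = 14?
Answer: -406648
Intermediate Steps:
s = 2 (s = -2*(-1) = 2)
k = -10 (k = 5*(-2) = -10)
t(r, M) = (2 + r)²
A = -140 (A = -10*((2 - 2)² + 14) = -10*(0² + 14) = -10*(0 + 14) = -10*14 = -140)
(-179793 - 1*226995) - A = (-179793 - 1*226995) - 1*(-140) = (-179793 - 226995) + 140 = -406788 + 140 = -406648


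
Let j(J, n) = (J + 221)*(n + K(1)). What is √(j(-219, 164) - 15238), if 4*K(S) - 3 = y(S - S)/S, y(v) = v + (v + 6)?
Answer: I*√59622/2 ≈ 122.09*I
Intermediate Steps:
y(v) = 6 + 2*v (y(v) = v + (6 + v) = 6 + 2*v)
K(S) = ¾ + 3/(2*S) (K(S) = ¾ + ((6 + 2*(S - S))/S)/4 = ¾ + ((6 + 2*0)/S)/4 = ¾ + ((6 + 0)/S)/4 = ¾ + (6/S)/4 = ¾ + 3/(2*S))
j(J, n) = (221 + J)*(9/4 + n) (j(J, n) = (J + 221)*(n + (¾)*(2 + 1)/1) = (221 + J)*(n + (¾)*1*3) = (221 + J)*(n + 9/4) = (221 + J)*(9/4 + n))
√(j(-219, 164) - 15238) = √((1989/4 + 221*164 + (9/4)*(-219) - 219*164) - 15238) = √((1989/4 + 36244 - 1971/4 - 35916) - 15238) = √(665/2 - 15238) = √(-29811/2) = I*√59622/2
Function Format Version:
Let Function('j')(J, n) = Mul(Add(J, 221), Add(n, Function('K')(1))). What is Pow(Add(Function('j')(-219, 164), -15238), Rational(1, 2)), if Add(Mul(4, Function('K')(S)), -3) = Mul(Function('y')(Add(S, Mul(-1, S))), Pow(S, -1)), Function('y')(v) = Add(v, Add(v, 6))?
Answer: Mul(Rational(1, 2), I, Pow(59622, Rational(1, 2))) ≈ Mul(122.09, I)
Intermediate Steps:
Function('y')(v) = Add(6, Mul(2, v)) (Function('y')(v) = Add(v, Add(6, v)) = Add(6, Mul(2, v)))
Function('K')(S) = Add(Rational(3, 4), Mul(Rational(3, 2), Pow(S, -1))) (Function('K')(S) = Add(Rational(3, 4), Mul(Rational(1, 4), Mul(Add(6, Mul(2, Add(S, Mul(-1, S)))), Pow(S, -1)))) = Add(Rational(3, 4), Mul(Rational(1, 4), Mul(Add(6, Mul(2, 0)), Pow(S, -1)))) = Add(Rational(3, 4), Mul(Rational(1, 4), Mul(Add(6, 0), Pow(S, -1)))) = Add(Rational(3, 4), Mul(Rational(1, 4), Mul(6, Pow(S, -1)))) = Add(Rational(3, 4), Mul(Rational(3, 2), Pow(S, -1))))
Function('j')(J, n) = Mul(Add(221, J), Add(Rational(9, 4), n)) (Function('j')(J, n) = Mul(Add(J, 221), Add(n, Mul(Rational(3, 4), Pow(1, -1), Add(2, 1)))) = Mul(Add(221, J), Add(n, Mul(Rational(3, 4), 1, 3))) = Mul(Add(221, J), Add(n, Rational(9, 4))) = Mul(Add(221, J), Add(Rational(9, 4), n)))
Pow(Add(Function('j')(-219, 164), -15238), Rational(1, 2)) = Pow(Add(Add(Rational(1989, 4), Mul(221, 164), Mul(Rational(9, 4), -219), Mul(-219, 164)), -15238), Rational(1, 2)) = Pow(Add(Add(Rational(1989, 4), 36244, Rational(-1971, 4), -35916), -15238), Rational(1, 2)) = Pow(Add(Rational(665, 2), -15238), Rational(1, 2)) = Pow(Rational(-29811, 2), Rational(1, 2)) = Mul(Rational(1, 2), I, Pow(59622, Rational(1, 2)))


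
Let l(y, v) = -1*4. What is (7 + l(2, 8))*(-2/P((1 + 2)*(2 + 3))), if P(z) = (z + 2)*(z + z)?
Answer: -1/85 ≈ -0.011765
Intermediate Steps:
l(y, v) = -4
P(z) = 2*z*(2 + z) (P(z) = (2 + z)*(2*z) = 2*z*(2 + z))
(7 + l(2, 8))*(-2/P((1 + 2)*(2 + 3))) = (7 - 4)*(-2*1/(2*(1 + 2)*(2 + 3)*(2 + (1 + 2)*(2 + 3)))) = 3*(-2*1/(30*(2 + 3*5))) = 3*(-2*1/(30*(2 + 15))) = 3*(-2/(2*15*17)) = 3*(-2/510) = 3*(-2*1/510) = 3*(-1/255) = -1/85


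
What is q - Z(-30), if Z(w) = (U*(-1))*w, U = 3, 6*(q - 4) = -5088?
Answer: -934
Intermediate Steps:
q = -844 (q = 4 + (⅙)*(-5088) = 4 - 848 = -844)
Z(w) = -3*w (Z(w) = (3*(-1))*w = -3*w)
q - Z(-30) = -844 - (-3)*(-30) = -844 - 1*90 = -844 - 90 = -934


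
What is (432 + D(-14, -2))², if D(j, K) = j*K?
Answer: 211600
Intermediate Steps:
D(j, K) = K*j
(432 + D(-14, -2))² = (432 - 2*(-14))² = (432 + 28)² = 460² = 211600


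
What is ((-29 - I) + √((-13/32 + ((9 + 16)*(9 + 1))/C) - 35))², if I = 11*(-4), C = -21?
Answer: (2520 + I*√1335306)²/28224 ≈ 177.69 + 206.35*I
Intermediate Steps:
I = -44
((-29 - I) + √((-13/32 + ((9 + 16)*(9 + 1))/C) - 35))² = ((-29 - 1*(-44)) + √((-13/32 + ((9 + 16)*(9 + 1))/(-21)) - 35))² = ((-29 + 44) + √((-13*1/32 + (25*10)*(-1/21)) - 35))² = (15 + √((-13/32 + 250*(-1/21)) - 35))² = (15 + √((-13/32 - 250/21) - 35))² = (15 + √(-8273/672 - 35))² = (15 + √(-31793/672))² = (15 + I*√1335306/168)²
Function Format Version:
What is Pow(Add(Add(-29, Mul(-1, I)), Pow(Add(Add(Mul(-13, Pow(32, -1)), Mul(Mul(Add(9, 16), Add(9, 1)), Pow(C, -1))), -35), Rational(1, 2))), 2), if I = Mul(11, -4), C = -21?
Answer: Mul(Rational(1, 28224), Pow(Add(2520, Mul(I, Pow(1335306, Rational(1, 2)))), 2)) ≈ Add(177.69, Mul(206.35, I))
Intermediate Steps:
I = -44
Pow(Add(Add(-29, Mul(-1, I)), Pow(Add(Add(Mul(-13, Pow(32, -1)), Mul(Mul(Add(9, 16), Add(9, 1)), Pow(C, -1))), -35), Rational(1, 2))), 2) = Pow(Add(Add(-29, Mul(-1, -44)), Pow(Add(Add(Mul(-13, Pow(32, -1)), Mul(Mul(Add(9, 16), Add(9, 1)), Pow(-21, -1))), -35), Rational(1, 2))), 2) = Pow(Add(Add(-29, 44), Pow(Add(Add(Mul(-13, Rational(1, 32)), Mul(Mul(25, 10), Rational(-1, 21))), -35), Rational(1, 2))), 2) = Pow(Add(15, Pow(Add(Add(Rational(-13, 32), Mul(250, Rational(-1, 21))), -35), Rational(1, 2))), 2) = Pow(Add(15, Pow(Add(Add(Rational(-13, 32), Rational(-250, 21)), -35), Rational(1, 2))), 2) = Pow(Add(15, Pow(Add(Rational(-8273, 672), -35), Rational(1, 2))), 2) = Pow(Add(15, Pow(Rational(-31793, 672), Rational(1, 2))), 2) = Pow(Add(15, Mul(Rational(1, 168), I, Pow(1335306, Rational(1, 2)))), 2)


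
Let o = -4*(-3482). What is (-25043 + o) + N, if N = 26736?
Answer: 15621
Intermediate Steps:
o = 13928
(-25043 + o) + N = (-25043 + 13928) + 26736 = -11115 + 26736 = 15621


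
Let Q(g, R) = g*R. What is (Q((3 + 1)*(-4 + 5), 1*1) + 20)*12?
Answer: 288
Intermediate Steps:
Q(g, R) = R*g
(Q((3 + 1)*(-4 + 5), 1*1) + 20)*12 = ((1*1)*((3 + 1)*(-4 + 5)) + 20)*12 = (1*(4*1) + 20)*12 = (1*4 + 20)*12 = (4 + 20)*12 = 24*12 = 288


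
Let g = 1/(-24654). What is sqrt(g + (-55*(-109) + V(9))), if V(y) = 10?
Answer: sqrt(3649957369926)/24654 ≈ 77.492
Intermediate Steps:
g = -1/24654 ≈ -4.0561e-5
sqrt(g + (-55*(-109) + V(9))) = sqrt(-1/24654 + (-55*(-109) + 10)) = sqrt(-1/24654 + (5995 + 10)) = sqrt(-1/24654 + 6005) = sqrt(148047269/24654) = sqrt(3649957369926)/24654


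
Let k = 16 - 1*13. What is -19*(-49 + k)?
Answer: 874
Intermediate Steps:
k = 3 (k = 16 - 13 = 3)
-19*(-49 + k) = -19*(-49 + 3) = -19*(-46) = 874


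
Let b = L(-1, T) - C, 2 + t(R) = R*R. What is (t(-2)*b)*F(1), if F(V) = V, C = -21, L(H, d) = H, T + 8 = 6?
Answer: 40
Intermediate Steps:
T = -2 (T = -8 + 6 = -2)
t(R) = -2 + R**2 (t(R) = -2 + R*R = -2 + R**2)
b = 20 (b = -1 - 1*(-21) = -1 + 21 = 20)
(t(-2)*b)*F(1) = ((-2 + (-2)**2)*20)*1 = ((-2 + 4)*20)*1 = (2*20)*1 = 40*1 = 40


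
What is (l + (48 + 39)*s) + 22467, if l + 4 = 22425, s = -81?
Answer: 37841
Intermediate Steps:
l = 22421 (l = -4 + 22425 = 22421)
(l + (48 + 39)*s) + 22467 = (22421 + (48 + 39)*(-81)) + 22467 = (22421 + 87*(-81)) + 22467 = (22421 - 7047) + 22467 = 15374 + 22467 = 37841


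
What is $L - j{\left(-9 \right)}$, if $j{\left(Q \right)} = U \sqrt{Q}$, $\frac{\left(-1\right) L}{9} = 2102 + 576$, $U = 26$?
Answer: $-24102 - 78 i \approx -24102.0 - 78.0 i$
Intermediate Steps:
$L = -24102$ ($L = - 9 \left(2102 + 576\right) = \left(-9\right) 2678 = -24102$)
$j{\left(Q \right)} = 26 \sqrt{Q}$
$L - j{\left(-9 \right)} = -24102 - 26 \sqrt{-9} = -24102 - 26 \cdot 3 i = -24102 - 78 i$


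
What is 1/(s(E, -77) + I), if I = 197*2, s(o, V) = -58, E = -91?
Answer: 1/336 ≈ 0.0029762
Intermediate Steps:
I = 394
1/(s(E, -77) + I) = 1/(-58 + 394) = 1/336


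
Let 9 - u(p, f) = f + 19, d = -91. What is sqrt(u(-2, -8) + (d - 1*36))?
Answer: I*sqrt(129) ≈ 11.358*I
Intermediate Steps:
u(p, f) = -10 - f (u(p, f) = 9 - (f + 19) = 9 - (19 + f) = 9 + (-19 - f) = -10 - f)
sqrt(u(-2, -8) + (d - 1*36)) = sqrt((-10 - 1*(-8)) + (-91 - 1*36)) = sqrt((-10 + 8) + (-91 - 36)) = sqrt(-2 - 127) = sqrt(-129) = I*sqrt(129)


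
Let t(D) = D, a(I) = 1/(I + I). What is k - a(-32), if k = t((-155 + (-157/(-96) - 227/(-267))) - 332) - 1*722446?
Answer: -4117812121/5696 ≈ -7.2293e+5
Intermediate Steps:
a(I) = 1/(2*I)
k = -2058906105/2848 (k = ((-155 + (-157/(-96) - 227/(-267))) - 332) - 1*722446 = ((-155 + (-157*(-1/96) - 227*(-1/267))) - 332) - 722446 = ((-155 + (157/96 + 227/267)) - 332) - 722446 = ((-155 + 7079/2848) - 332) - 722446 = (-434361/2848 - 332) - 722446 = -1379897/2848 - 722446 = -2058906105/2848 ≈ -7.2293e+5)
k - a(-32) = -2058906105/2848 - 1/(2*(-32)) = -2058906105/2848 - (-1)/(2*32) = -2058906105/2848 - 1*(-1/64) = -2058906105/2848 + 1/64 = -4117812121/5696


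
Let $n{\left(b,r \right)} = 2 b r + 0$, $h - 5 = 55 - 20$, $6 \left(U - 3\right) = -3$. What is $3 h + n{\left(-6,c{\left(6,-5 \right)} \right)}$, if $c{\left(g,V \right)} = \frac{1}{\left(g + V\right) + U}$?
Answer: $\frac{816}{7} \approx 116.57$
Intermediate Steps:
$U = \frac{5}{2}$ ($U = 3 + \frac{1}{6} \left(-3\right) = 3 - \frac{1}{2} = \frac{5}{2} \approx 2.5$)
$h = 40$ ($h = 5 + \left(55 - 20\right) = 5 + 35 = 40$)
$c{\left(g,V \right)} = \frac{1}{\frac{5}{2} + V + g}$ ($c{\left(g,V \right)} = \frac{1}{\left(g + V\right) + \frac{5}{2}} = \frac{1}{\left(V + g\right) + \frac{5}{2}} = \frac{1}{\frac{5}{2} + V + g}$)
$n{\left(b,r \right)} = 2 b r$ ($n{\left(b,r \right)} = 2 b r + 0 = 2 b r$)
$3 h + n{\left(-6,c{\left(6,-5 \right)} \right)} = 3 \cdot 40 + 2 \left(-6\right) \frac{2}{5 + 2 \left(-5\right) + 2 \cdot 6} = 120 + 2 \left(-6\right) \frac{2}{5 - 10 + 12} = 120 + 2 \left(-6\right) \frac{2}{7} = 120 - \frac{24}{7} = \frac{816}{7}$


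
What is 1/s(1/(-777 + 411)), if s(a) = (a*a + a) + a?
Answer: -133956/731 ≈ -183.25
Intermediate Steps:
s(a) = a² + 2*a (s(a) = (a² + a) + a = (a + a²) + a = a² + 2*a)
1/s(1/(-777 + 411)) = 1/((2 + 1/(-777 + 411))/(-777 + 411)) = 1/((2 + 1/(-366))/(-366)) = 1/(-(2 - 1/366)/366) = 1/(-1/366*731/366) = 1/(-731/133956) = -133956/731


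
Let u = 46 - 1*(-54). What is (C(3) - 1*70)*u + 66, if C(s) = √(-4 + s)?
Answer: -6934 + 100*I ≈ -6934.0 + 100.0*I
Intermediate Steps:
u = 100 (u = 46 + 54 = 100)
(C(3) - 1*70)*u + 66 = (√(-4 + 3) - 1*70)*100 + 66 = (√(-1) - 70)*100 + 66 = (I - 70)*100 + 66 = (-70 + I)*100 + 66 = (-7000 + 100*I) + 66 = -6934 + 100*I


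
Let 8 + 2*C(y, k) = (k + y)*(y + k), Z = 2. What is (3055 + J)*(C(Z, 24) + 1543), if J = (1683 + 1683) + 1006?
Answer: 13940479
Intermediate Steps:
J = 4372 (J = 3366 + 1006 = 4372)
C(y, k) = -4 + (k + y)²/2 (C(y, k) = -4 + ((k + y)*(y + k))/2 = -4 + ((k + y)*(k + y))/2 = -4 + (k + y)²/2)
(3055 + J)*(C(Z, 24) + 1543) = (3055 + 4372)*((-4 + (24 + 2)²/2) + 1543) = 7427*((-4 + (½)*26²) + 1543) = 7427*((-4 + (½)*676) + 1543) = 7427*((-4 + 338) + 1543) = 7427*(334 + 1543) = 7427*1877 = 13940479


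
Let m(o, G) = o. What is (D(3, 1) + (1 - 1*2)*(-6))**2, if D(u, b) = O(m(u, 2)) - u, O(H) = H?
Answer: 36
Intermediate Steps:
D(u, b) = 0 (D(u, b) = u - u = 0)
(D(3, 1) + (1 - 1*2)*(-6))**2 = (0 + (1 - 1*2)*(-6))**2 = (0 + (1 - 2)*(-6))**2 = (0 - 1*(-6))**2 = (0 + 6)**2 = 6**2 = 36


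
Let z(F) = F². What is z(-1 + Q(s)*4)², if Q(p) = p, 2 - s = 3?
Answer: 625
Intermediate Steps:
s = -1 (s = 2 - 1*3 = 2 - 3 = -1)
z(-1 + Q(s)*4)² = ((-1 - 1*4)²)² = ((-1 - 4)²)² = ((-5)²)² = 25² = 625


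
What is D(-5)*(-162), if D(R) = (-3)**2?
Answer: -1458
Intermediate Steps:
D(R) = 9
D(-5)*(-162) = 9*(-162) = -1458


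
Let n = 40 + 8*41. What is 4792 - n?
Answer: 4424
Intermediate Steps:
n = 368 (n = 40 + 328 = 368)
4792 - n = 4792 - 1*368 = 4792 - 368 = 4424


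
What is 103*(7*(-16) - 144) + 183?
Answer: -26185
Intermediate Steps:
103*(7*(-16) - 144) + 183 = 103*(-112 - 144) + 183 = 103*(-256) + 183 = -26368 + 183 = -26185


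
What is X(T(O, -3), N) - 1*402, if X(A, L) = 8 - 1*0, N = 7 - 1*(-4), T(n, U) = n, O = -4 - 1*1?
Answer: -394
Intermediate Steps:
O = -5 (O = -4 - 1 = -5)
N = 11 (N = 7 + 4 = 11)
X(A, L) = 8 (X(A, L) = 8 + 0 = 8)
X(T(O, -3), N) - 1*402 = 8 - 1*402 = 8 - 402 = -394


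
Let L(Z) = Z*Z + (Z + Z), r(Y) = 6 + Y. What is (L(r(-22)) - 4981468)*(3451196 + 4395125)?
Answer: -39084439403324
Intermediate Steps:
L(Z) = Z² + 2*Z
(L(r(-22)) - 4981468)*(3451196 + 4395125) = ((6 - 22)*(2 + (6 - 22)) - 4981468)*(3451196 + 4395125) = (-16*(2 - 16) - 4981468)*7846321 = (-16*(-14) - 4981468)*7846321 = (224 - 4981468)*7846321 = -4981244*7846321 = -39084439403324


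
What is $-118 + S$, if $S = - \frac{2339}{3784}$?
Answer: $- \frac{448851}{3784} \approx -118.62$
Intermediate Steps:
$S = - \frac{2339}{3784}$ ($S = \left(-2339\right) \frac{1}{3784} = - \frac{2339}{3784} \approx -0.61813$)
$-118 + S = -118 - \frac{2339}{3784} = - \frac{448851}{3784}$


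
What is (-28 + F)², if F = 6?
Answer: 484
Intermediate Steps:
(-28 + F)² = (-28 + 6)² = (-22)² = 484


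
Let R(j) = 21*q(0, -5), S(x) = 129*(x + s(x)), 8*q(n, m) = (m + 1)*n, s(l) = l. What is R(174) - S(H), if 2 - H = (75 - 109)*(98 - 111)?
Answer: 113520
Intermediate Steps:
q(n, m) = n*(1 + m)/8 (q(n, m) = ((m + 1)*n)/8 = ((1 + m)*n)/8 = (n*(1 + m))/8 = n*(1 + m)/8)
H = -440 (H = 2 - (75 - 109)*(98 - 111) = 2 - (-34)*(-13) = 2 - 1*442 = 2 - 442 = -440)
S(x) = 258*x (S(x) = 129*(x + x) = 129*(2*x) = 258*x)
R(j) = 0 (R(j) = 21*((1/8)*0*(1 - 5)) = 21*((1/8)*0*(-4)) = 21*0 = 0)
R(174) - S(H) = 0 - 258*(-440) = 0 - 1*(-113520) = 0 + 113520 = 113520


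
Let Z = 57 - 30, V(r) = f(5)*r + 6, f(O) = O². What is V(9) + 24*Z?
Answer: 879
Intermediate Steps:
V(r) = 6 + 25*r (V(r) = 5²*r + 6 = 25*r + 6 = 6 + 25*r)
Z = 27
V(9) + 24*Z = (6 + 25*9) + 24*27 = (6 + 225) + 648 = 231 + 648 = 879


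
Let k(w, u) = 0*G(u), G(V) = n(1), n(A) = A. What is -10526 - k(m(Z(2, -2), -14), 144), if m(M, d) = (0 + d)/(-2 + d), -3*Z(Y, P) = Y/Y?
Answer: -10526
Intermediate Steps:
Z(Y, P) = -⅓ (Z(Y, P) = -Y/(3*Y) = -⅓*1 = -⅓)
G(V) = 1
m(M, d) = d/(-2 + d)
k(w, u) = 0 (k(w, u) = 0*1 = 0)
-10526 - k(m(Z(2, -2), -14), 144) = -10526 - 1*0 = -10526 + 0 = -10526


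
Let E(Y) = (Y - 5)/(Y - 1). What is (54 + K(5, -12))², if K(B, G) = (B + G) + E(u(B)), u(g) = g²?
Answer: 82369/36 ≈ 2288.0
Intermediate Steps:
E(Y) = (-5 + Y)/(-1 + Y)
K(B, G) = B + G + (-5 + B²)/(-1 + B²) (K(B, G) = (B + G) + (-5 + B²)/(-1 + B²) = B + G + (-5 + B²)/(-1 + B²))
(54 + K(5, -12))² = (54 + (-5 + 5² + (-1 + 5²)*(5 - 12))/(-1 + 5²))² = (54 + (-5 + 25 + (-1 + 25)*(-7))/(-1 + 25))² = (54 + (-5 + 25 + 24*(-7))/24)² = (54 + (-5 + 25 - 168)/24)² = (54 + (1/24)*(-148))² = (54 - 37/6)² = (287/6)² = 82369/36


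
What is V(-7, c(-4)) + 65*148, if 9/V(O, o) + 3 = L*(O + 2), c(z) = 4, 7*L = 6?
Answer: 163519/17 ≈ 9618.8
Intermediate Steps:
L = 6/7 (L = (⅐)*6 = 6/7 ≈ 0.85714)
V(O, o) = 9/(-9/7 + 6*O/7) (V(O, o) = 9/(-3 + 6*(O + 2)/7) = 9/(-3 + 6*(2 + O)/7) = 9/(-3 + (12/7 + 6*O/7)) = 9/(-9/7 + 6*O/7))
V(-7, c(-4)) + 65*148 = 21/(-3 + 2*(-7)) + 65*148 = 21/(-3 - 14) + 9620 = 21/(-17) + 9620 = 21*(-1/17) + 9620 = -21/17 + 9620 = 163519/17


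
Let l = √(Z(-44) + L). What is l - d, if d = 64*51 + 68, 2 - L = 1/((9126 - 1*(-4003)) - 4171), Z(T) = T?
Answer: -3332 + I*√3370331046/8958 ≈ -3332.0 + 6.4808*I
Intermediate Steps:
L = 17915/8958 (L = 2 - 1/((9126 - 1*(-4003)) - 4171) = 2 - 1/((9126 + 4003) - 4171) = 2 - 1/(13129 - 4171) = 2 - 1/8958 = 17915/8958 ≈ 1.9999)
l = I*√3370331046/8958 (l = √(-44 + 17915/8958) = √(-376237/8958) = I*√3370331046/8958 ≈ 6.4808*I)
d = 3332 (d = 3264 + 68 = 3332)
l - d = I*√3370331046/8958 - 1*3332 = I*√3370331046/8958 - 3332 = -3332 + I*√3370331046/8958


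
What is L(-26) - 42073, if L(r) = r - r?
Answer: -42073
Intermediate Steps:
L(r) = 0
L(-26) - 42073 = 0 - 42073 = -42073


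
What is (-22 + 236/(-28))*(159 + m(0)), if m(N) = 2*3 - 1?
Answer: -34932/7 ≈ -4990.3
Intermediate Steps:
m(N) = 5 (m(N) = 6 - 1 = 5)
(-22 + 236/(-28))*(159 + m(0)) = (-22 + 236/(-28))*(159 + 5) = (-22 + 236*(-1/28))*164 = (-22 - 59/7)*164 = -213/7*164 = -34932/7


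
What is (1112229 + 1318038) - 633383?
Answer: 1796884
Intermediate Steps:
(1112229 + 1318038) - 633383 = 2430267 - 633383 = 1796884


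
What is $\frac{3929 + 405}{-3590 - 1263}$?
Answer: $- \frac{4334}{4853} \approx -0.89306$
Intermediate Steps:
$\frac{3929 + 405}{-3590 - 1263} = \frac{4334}{-4853} = 4334 \left(- \frac{1}{4853}\right) = - \frac{4334}{4853}$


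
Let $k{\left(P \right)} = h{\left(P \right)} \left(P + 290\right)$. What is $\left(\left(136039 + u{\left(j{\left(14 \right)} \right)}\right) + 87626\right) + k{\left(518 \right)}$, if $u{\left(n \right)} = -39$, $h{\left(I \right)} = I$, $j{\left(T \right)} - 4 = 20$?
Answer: $642170$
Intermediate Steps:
$j{\left(T \right)} = 24$ ($j{\left(T \right)} = 4 + 20 = 24$)
$k{\left(P \right)} = P \left(290 + P\right)$ ($k{\left(P \right)} = P \left(P + 290\right) = P \left(290 + P\right)$)
$\left(\left(136039 + u{\left(j{\left(14 \right)} \right)}\right) + 87626\right) + k{\left(518 \right)} = \left(\left(136039 - 39\right) + 87626\right) + 518 \left(290 + 518\right) = \left(136000 + 87626\right) + 518 \cdot 808 = 223626 + 418544 = 642170$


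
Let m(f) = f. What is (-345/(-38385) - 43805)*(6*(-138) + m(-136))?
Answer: 108061481008/2559 ≈ 4.2228e+7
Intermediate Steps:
(-345/(-38385) - 43805)*(6*(-138) + m(-136)) = (-345/(-38385) - 43805)*(6*(-138) - 136) = (-345*(-1/38385) - 43805)*(-828 - 136) = (23/2559 - 43805)*(-964) = -112096972/2559*(-964) = 108061481008/2559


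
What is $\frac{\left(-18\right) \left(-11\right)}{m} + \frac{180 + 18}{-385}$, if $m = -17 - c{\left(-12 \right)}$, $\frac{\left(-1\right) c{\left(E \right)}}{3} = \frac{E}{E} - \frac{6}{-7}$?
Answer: $- \frac{999}{56} \approx -17.839$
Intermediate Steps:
$c{\left(E \right)} = - \frac{39}{7}$ ($c{\left(E \right)} = - 3 \left(\frac{E}{E} - \frac{6}{-7}\right) = - 3 \left(1 - - \frac{6}{7}\right) = - 3 \left(1 + \frac{6}{7}\right) = \left(-3\right) \frac{13}{7} = - \frac{39}{7}$)
$m = - \frac{80}{7}$ ($m = -17 - - \frac{39}{7} = -17 + \frac{39}{7} = - \frac{80}{7} \approx -11.429$)
$\frac{\left(-18\right) \left(-11\right)}{m} + \frac{180 + 18}{-385} = \frac{\left(-18\right) \left(-11\right)}{- \frac{80}{7}} + \frac{180 + 18}{-385} = 198 \left(- \frac{7}{80}\right) + 198 \left(- \frac{1}{385}\right) = - \frac{693}{40} - \frac{18}{35} = - \frac{999}{56}$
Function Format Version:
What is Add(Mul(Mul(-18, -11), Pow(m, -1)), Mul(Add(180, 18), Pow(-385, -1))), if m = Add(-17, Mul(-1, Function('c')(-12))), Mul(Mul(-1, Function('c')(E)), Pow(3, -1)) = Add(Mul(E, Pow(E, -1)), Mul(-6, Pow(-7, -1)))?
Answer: Rational(-999, 56) ≈ -17.839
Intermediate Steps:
Function('c')(E) = Rational(-39, 7) (Function('c')(E) = Mul(-3, Add(Mul(E, Pow(E, -1)), Mul(-6, Pow(-7, -1)))) = Mul(-3, Add(1, Mul(-6, Rational(-1, 7)))) = Mul(-3, Add(1, Rational(6, 7))) = Mul(-3, Rational(13, 7)) = Rational(-39, 7))
m = Rational(-80, 7) (m = Add(-17, Mul(-1, Rational(-39, 7))) = Add(-17, Rational(39, 7)) = Rational(-80, 7) ≈ -11.429)
Add(Mul(Mul(-18, -11), Pow(m, -1)), Mul(Add(180, 18), Pow(-385, -1))) = Add(Mul(Mul(-18, -11), Pow(Rational(-80, 7), -1)), Mul(Add(180, 18), Pow(-385, -1))) = Add(Mul(198, Rational(-7, 80)), Mul(198, Rational(-1, 385))) = Add(Rational(-693, 40), Rational(-18, 35)) = Rational(-999, 56)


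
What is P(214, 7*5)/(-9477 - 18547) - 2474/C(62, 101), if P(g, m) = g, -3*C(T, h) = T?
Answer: 1677265/14012 ≈ 119.70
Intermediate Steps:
C(T, h) = -T/3
P(214, 7*5)/(-9477 - 18547) - 2474/C(62, 101) = 214/(-9477 - 18547) - 2474/((-⅓*62)) = 214/(-28024) - 2474/(-62/3) = 214*(-1/28024) - 2474*(-3/62) = -107/14012 + 3711/31 = 1677265/14012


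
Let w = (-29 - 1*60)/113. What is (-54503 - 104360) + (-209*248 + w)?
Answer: -23808624/113 ≈ -2.1070e+5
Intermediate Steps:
w = -89/113 (w = (-29 - 60)*(1/113) = -89*1/113 = -89/113 ≈ -0.78761)
(-54503 - 104360) + (-209*248 + w) = (-54503 - 104360) + (-209*248 - 89/113) = -158863 + (-51832 - 89/113) = -158863 - 5857105/113 = -23808624/113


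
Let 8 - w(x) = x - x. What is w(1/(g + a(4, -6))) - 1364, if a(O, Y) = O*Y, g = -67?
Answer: -1356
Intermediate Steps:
w(x) = 8 (w(x) = 8 - (x - x) = 8 - 1*0 = 8 + 0 = 8)
w(1/(g + a(4, -6))) - 1364 = 8 - 1364 = -1356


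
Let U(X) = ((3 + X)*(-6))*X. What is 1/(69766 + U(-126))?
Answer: -1/23222 ≈ -4.3063e-5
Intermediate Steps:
U(X) = X*(-18 - 6*X) (U(X) = (-18 - 6*X)*X = X*(-18 - 6*X))
1/(69766 + U(-126)) = 1/(69766 - 6*(-126)*(3 - 126)) = 1/(69766 - 6*(-126)*(-123)) = 1/(69766 - 92988) = 1/(-23222) = -1/23222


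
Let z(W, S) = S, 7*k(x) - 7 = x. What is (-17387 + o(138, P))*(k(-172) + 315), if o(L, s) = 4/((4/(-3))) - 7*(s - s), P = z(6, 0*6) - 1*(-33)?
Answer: -35475600/7 ≈ -5.0679e+6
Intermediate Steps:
k(x) = 1 + x/7
P = 33 (P = 0*6 - 1*(-33) = 0 + 33 = 33)
o(L, s) = -3 (o(L, s) = 4/((4*(-1/3))) - 7*0 = 4/(-4/3) + 0 = 4*(-3/4) + 0 = -3 + 0 = -3)
(-17387 + o(138, P))*(k(-172) + 315) = (-17387 - 3)*((1 + (1/7)*(-172)) + 315) = -17390*((1 - 172/7) + 315) = -17390*(-165/7 + 315) = -17390*2040/7 = -35475600/7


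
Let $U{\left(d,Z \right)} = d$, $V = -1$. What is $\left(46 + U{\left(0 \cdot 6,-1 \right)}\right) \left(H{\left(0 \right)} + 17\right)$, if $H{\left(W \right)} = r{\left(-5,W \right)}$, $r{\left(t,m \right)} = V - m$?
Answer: $736$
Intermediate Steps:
$r{\left(t,m \right)} = -1 - m$
$H{\left(W \right)} = -1 - W$
$\left(46 + U{\left(0 \cdot 6,-1 \right)}\right) \left(H{\left(0 \right)} + 17\right) = \left(46 + 0 \cdot 6\right) \left(\left(-1 - 0\right) + 17\right) = \left(46 + 0\right) \left(\left(-1 + 0\right) + 17\right) = 46 \left(-1 + 17\right) = 46 \cdot 16 = 736$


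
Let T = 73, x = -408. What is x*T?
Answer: -29784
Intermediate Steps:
x*T = -408*73 = -29784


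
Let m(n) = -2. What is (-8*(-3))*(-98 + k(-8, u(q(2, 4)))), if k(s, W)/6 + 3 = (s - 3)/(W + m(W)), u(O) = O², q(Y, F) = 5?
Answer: -65616/23 ≈ -2852.9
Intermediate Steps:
k(s, W) = -18 + 6*(-3 + s)/(-2 + W) (k(s, W) = -18 + 6*((s - 3)/(W - 2)) = -18 + 6*((-3 + s)/(-2 + W)) = -18 + 6*(-3 + s)/(-2 + W))
(-8*(-3))*(-98 + k(-8, u(q(2, 4)))) = (-8*(-3))*(-98 + 6*(3 - 8 - 3*5²)/(-2 + 5²)) = 24*(-98 + 6*(3 - 8 - 3*25)/(-2 + 25)) = 24*(-98 + 6*(3 - 8 - 75)/23) = 24*(-98 + 6*(1/23)*(-80)) = 24*(-98 - 480/23) = 24*(-2734/23) = -65616/23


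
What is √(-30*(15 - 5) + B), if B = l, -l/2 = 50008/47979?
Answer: 2*I*√19316499999/15993 ≈ 17.381*I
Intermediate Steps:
l = -100016/47979 ≈ -2.0846
B = -100016/47979 ≈ -2.0846
√(-30*(15 - 5) + B) = √(-30*(15 - 5) - 100016/47979) = √(-30*10 - 100016/47979) = √(-300 - 100016/47979) = √(-14493716/47979) = 2*I*√19316499999/15993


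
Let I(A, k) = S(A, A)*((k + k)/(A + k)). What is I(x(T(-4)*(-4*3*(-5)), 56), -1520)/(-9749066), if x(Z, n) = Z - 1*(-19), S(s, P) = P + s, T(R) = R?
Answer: 671840/8486561953 ≈ 7.9165e-5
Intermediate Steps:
x(Z, n) = 19 + Z (x(Z, n) = Z + 19 = 19 + Z)
I(A, k) = 4*A*k/(A + k) (I(A, k) = (A + A)*((k + k)/(A + k)) = (2*A)*((2*k)/(A + k)) = (2*A)*(2*k/(A + k)) = 4*A*k/(A + k))
I(x(T(-4)*(-4*3*(-5)), 56), -1520)/(-9749066) = (4*(19 - 4*(-4*3)*(-5))*(-1520)/((19 - 4*(-4*3)*(-5)) - 1520))/(-9749066) = (4*(19 - (-48)*(-5))*(-1520)/((19 - (-48)*(-5)) - 1520))*(-1/9749066) = (4*(19 - 4*60)*(-1520)/((19 - 4*60) - 1520))*(-1/9749066) = (4*(19 - 240)*(-1520)/((19 - 240) - 1520))*(-1/9749066) = (4*(-221)*(-1520)/(-221 - 1520))*(-1/9749066) = (4*(-221)*(-1520)/(-1741))*(-1/9749066) = (4*(-221)*(-1520)*(-1/1741))*(-1/9749066) = -1343680/1741*(-1/9749066) = 671840/8486561953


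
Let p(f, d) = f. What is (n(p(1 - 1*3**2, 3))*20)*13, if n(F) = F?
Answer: -2080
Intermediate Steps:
(n(p(1 - 1*3**2, 3))*20)*13 = ((1 - 1*3**2)*20)*13 = ((1 - 1*9)*20)*13 = ((1 - 9)*20)*13 = -8*20*13 = -160*13 = -2080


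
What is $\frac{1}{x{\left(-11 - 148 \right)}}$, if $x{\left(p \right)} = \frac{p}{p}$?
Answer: $1$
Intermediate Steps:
$x{\left(p \right)} = 1$
$\frac{1}{x{\left(-11 - 148 \right)}} = 1^{-1} = 1$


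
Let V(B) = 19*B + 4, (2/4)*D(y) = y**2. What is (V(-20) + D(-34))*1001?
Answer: 1937936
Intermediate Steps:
D(y) = 2*y**2
V(B) = 4 + 19*B
(V(-20) + D(-34))*1001 = ((4 + 19*(-20)) + 2*(-34)**2)*1001 = ((4 - 380) + 2*1156)*1001 = (-376 + 2312)*1001 = 1936*1001 = 1937936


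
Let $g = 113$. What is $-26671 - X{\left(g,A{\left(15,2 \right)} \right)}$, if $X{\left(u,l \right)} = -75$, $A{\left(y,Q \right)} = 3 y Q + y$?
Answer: $-26596$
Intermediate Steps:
$A{\left(y,Q \right)} = y + 3 Q y$ ($A{\left(y,Q \right)} = 3 Q y + y = y + 3 Q y$)
$-26671 - X{\left(g,A{\left(15,2 \right)} \right)} = -26671 - -75 = -26671 + 75 = -26596$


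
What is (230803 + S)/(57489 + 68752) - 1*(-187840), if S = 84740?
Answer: 23713424983/126241 ≈ 1.8784e+5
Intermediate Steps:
(230803 + S)/(57489 + 68752) - 1*(-187840) = (230803 + 84740)/(57489 + 68752) - 1*(-187840) = 315543/126241 + 187840 = 23713424983/126241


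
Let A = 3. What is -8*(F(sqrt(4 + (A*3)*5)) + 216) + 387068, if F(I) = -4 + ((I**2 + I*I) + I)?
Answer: 384532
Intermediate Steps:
F(I) = -4 + I + 2*I**2 (F(I) = -4 + ((I**2 + I**2) + I) = -4 + (2*I**2 + I) = -4 + (I + 2*I**2) = -4 + I + 2*I**2)
-8*(F(sqrt(4 + (A*3)*5)) + 216) + 387068 = -8*((-4 + sqrt(4 + (3*3)*5) + 2*(sqrt(4 + (3*3)*5))**2) + 216) + 387068 = -8*((-4 + sqrt(4 + 9*5) + 2*(sqrt(4 + 9*5))**2) + 216) + 387068 = -8*((-4 + sqrt(4 + 45) + 2*(sqrt(4 + 45))**2) + 216) + 387068 = -8*((-4 + sqrt(49) + 2*(sqrt(49))**2) + 216) + 387068 = -8*((-4 + 7 + 2*7**2) + 216) + 387068 = -8*((-4 + 7 + 2*49) + 216) + 387068 = -8*((-4 + 7 + 98) + 216) + 387068 = -8*(101 + 216) + 387068 = -8*317 + 387068 = -2536 + 387068 = 384532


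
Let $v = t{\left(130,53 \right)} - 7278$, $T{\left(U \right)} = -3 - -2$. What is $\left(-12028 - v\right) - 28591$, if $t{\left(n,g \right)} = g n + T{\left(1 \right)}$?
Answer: $-40230$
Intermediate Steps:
$T{\left(U \right)} = -1$ ($T{\left(U \right)} = -3 + 2 = -1$)
$t{\left(n,g \right)} = -1 + g n$ ($t{\left(n,g \right)} = g n - 1 = -1 + g n$)
$v = -389$ ($v = \left(-1 + 53 \cdot 130\right) - 7278 = \left(-1 + 6890\right) - 7278 = 6889 - 7278 = -389$)
$\left(-12028 - v\right) - 28591 = \left(-12028 - -389\right) - 28591 = \left(-12028 + 389\right) - 28591 = -11639 - 28591 = -40230$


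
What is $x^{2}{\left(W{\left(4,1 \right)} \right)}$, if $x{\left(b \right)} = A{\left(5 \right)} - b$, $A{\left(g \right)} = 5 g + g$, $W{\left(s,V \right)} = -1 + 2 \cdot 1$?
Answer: $841$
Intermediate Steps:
$W{\left(s,V \right)} = 1$ ($W{\left(s,V \right)} = -1 + 2 = 1$)
$A{\left(g \right)} = 6 g$
$x{\left(b \right)} = 30 - b$ ($x{\left(b \right)} = 6 \cdot 5 - b = 30 - b$)
$x^{2}{\left(W{\left(4,1 \right)} \right)} = \left(30 - 1\right)^{2} = 29^{2} = 841$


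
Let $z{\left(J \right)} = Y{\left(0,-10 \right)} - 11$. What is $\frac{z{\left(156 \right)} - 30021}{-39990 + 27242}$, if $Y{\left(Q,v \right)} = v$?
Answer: $\frac{15021}{6374} \approx 2.3566$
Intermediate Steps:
$z{\left(J \right)} = -21$ ($z{\left(J \right)} = -10 - 11 = -21$)
$\frac{z{\left(156 \right)} - 30021}{-39990 + 27242} = \frac{-21 - 30021}{-39990 + 27242} = \frac{-21 - 30021}{-12748} = \left(-21 - 30021\right) \left(- \frac{1}{12748}\right) = \left(-30042\right) \left(- \frac{1}{12748}\right) = \frac{15021}{6374}$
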